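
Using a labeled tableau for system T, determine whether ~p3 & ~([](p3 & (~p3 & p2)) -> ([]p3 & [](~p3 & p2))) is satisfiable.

1. ~p3 & ~([](p3 & (~p3 & p2)) -> ([]p3 & [](~p3 & p2))), 0
2. ~p3, 0
3. ~([](p3 & (~p3 & p2)) -> ([]p3 & [](~p3 & p2))), 0
4. [](p3 & (~p3 & p2)), 0
5. ~([]p3 & [](~p3 & p2)), 0
6. p3 & (~p3 & p2), 0
7. p3, 0
8. ~p3 & p2, 0
Accessibility: 0R0
Branch closes: p3 and ~p3 both at 0.
All branches of the tableau close; one closing branch shown above.

Unsatisfiable (every branch closes)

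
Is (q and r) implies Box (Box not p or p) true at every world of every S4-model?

Tableau for the negation not ((q and r) implies Box (Box not p or p)):
1. not ((q and r) implies Box (Box not p or p)), w0
2. q and r, w0
3. not Box (Box not p or p), w0
4. q, w0
5. r, w0
6. not (Box not p or p), w1
7. not Box not p, w1
8. not p, w1
9. p, w2
Accessibility: w0Rw0, w0Rw1, w0Rw2, w1Rw1, w1Rw2, w2Rw2
The negation has an open branch (countermodel exists).

Invalid (countermodel exists)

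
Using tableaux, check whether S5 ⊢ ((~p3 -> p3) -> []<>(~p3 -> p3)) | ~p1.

Yes, valid

Tableau for the negation ~(((~p3 -> p3) -> []<>(~p3 -> p3)) | ~p1):
1. ~(((~p3 -> p3) -> []<>(~p3 -> p3)) | ~p1), w0
2. ~((~p3 -> p3) -> []<>(~p3 -> p3)), w0   [~|-rule on 1]
3. p1, w0   [~|-rule on 1]
4. ~p3 -> p3, w0   [~->-rule on 2]
5. ~[]<>(~p3 -> p3), w0   [~->-rule on 2]
6. p3, w0   [->-rule on 4 (branches; this branch)]
7. ~<>(~p3 -> p3), w1   [~[]-rule on 5: fresh world w1, w0Rw1]
8. ~(~p3 -> p3), w0   [~<>-rule on 7 via w1Rw0]
9. ~p3, w0   [~->-rule on 8]
Accessibility: w0Rw0, w0Rw1, w1Rw0, w1Rw1
Branch closes: p3 and ~p3 both at w0.
Every branch of the negation's tableau closes; the branch above is one of them.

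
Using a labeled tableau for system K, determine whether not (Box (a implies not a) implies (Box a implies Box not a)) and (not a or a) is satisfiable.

Unsatisfiable

1. not (Box (a implies not a) implies (Box a implies Box not a)) and (not a or a), w0
2. not (Box (a implies not a) implies (Box a implies Box not a)), w0   [and-rule on 1]
3. not a or a, w0   [and-rule on 1]
4. Box (a implies not a), w0   [neg-implies-rule on 2]
5. not (Box a implies Box not a), w0   [neg-implies-rule on 2]
6. Box a, w0   [neg-implies-rule on 5]
7. not Box not a, w0   [neg-implies-rule on 5]
8. a, w0   [or-rule on 3 (branches; this branch)]
9. a, w1   [neg-Box-rule on 7: fresh world w1, w0Rw1]
10. a implies not a, w1   [Box-rule on 4 via w0Rw1]
11. not a, w1   [implies-rule on 10 (branches; this branch)]
Accessibility: w0Rw1
Branch closes: a and not a both at w1.
(One branch shown.) All branches close.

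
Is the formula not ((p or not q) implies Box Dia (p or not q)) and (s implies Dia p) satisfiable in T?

Yes, satisfiable

1. not ((p or not q) implies Box Dia (p or not q)) and (s implies Dia p), w0
2. not ((p or not q) implies Box Dia (p or not q)), w0
3. s implies Dia p, w0
4. p or not q, w0
5. not Box Dia (p or not q), w0
6. Dia p, w0
7. not q, w0
8. not Dia (p or not q), w1
9. not (p or not q), w1
10. not p, w1
11. q, w1
12. p, w2
Accessibility: w0Rw0, w0Rw1, w0Rw2, w1Rw1, w2Rw2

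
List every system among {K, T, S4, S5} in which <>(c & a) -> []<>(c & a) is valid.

S5-tableau for the negation ~(<>(c & a) -> []<>(c & a)):
1. ~(<>(c & a) -> []<>(c & a)), u
2. <>(c & a), u
3. ~[]<>(c & a), u
4. c & a, v
5. c, v
6. a, v
7. ~<>(c & a), w
8. ~(c & a), u
9. ~(c & a), v
10. ~(c & a), w
11. ~a, u
12. ~a, v
Accessibility: uRu, uRv, uRw, vRu, vRv, vRw, wRu, wRv, wRw
Branch closes: a and ~a both at v.
Every branch closes (one shown): valid in S5.
S4-tableau for the negation ~(<>(c & a) -> []<>(c & a)):
1. ~(<>(c & a) -> []<>(c & a)), u
2. <>(c & a), u
3. ~[]<>(c & a), u
4. c & a, v
5. c, v
6. a, v
7. ~<>(c & a), w
8. ~(c & a), w
9. ~a, w
Accessibility: uRu, uRv, uRw, vRv, wRw
Complete open branch: countermodel on an S4-frame, so not valid in S4, nor in K, T (the same frame is also a K-frame and a T-frame).

S5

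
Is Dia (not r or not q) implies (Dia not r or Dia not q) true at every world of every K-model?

Tableau for the negation not (Dia (not r or not q) implies (Dia not r or Dia not q)):
1. not (Dia (not r or not q) implies (Dia not r or Dia not q)), 0
2. Dia (not r or not q), 0
3. not (Dia not r or Dia not q), 0
4. not Dia not r, 0
5. not Dia not q, 0
6. not r or not q, 1
7. r, 1
8. q, 1
9. not q, 1
Accessibility: 0R1
Branch closes: q and not q both at 1.
Every branch of the negation's tableau closes; the branch above is one of them.

Yes, valid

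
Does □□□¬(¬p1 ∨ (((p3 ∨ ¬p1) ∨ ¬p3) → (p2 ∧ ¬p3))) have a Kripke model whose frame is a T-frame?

1. □□□¬(¬p1 ∨ (((p3 ∨ ¬p1) ∨ ¬p3) → (p2 ∧ ¬p3))), u
2. □□¬(¬p1 ∨ (((p3 ∨ ¬p1) ∨ ¬p3) → (p2 ∧ ¬p3))), u
3. □¬(¬p1 ∨ (((p3 ∨ ¬p1) ∨ ¬p3) → (p2 ∧ ¬p3))), u
4. ¬(¬p1 ∨ (((p3 ∨ ¬p1) ∨ ¬p3) → (p2 ∧ ¬p3))), u
5. p1, u
6. ¬(((p3 ∨ ¬p1) ∨ ¬p3) → (p2 ∧ ¬p3)), u
7. (p3 ∨ ¬p1) ∨ ¬p3, u
8. ¬(p2 ∧ ¬p3), u
9. ¬p3, u
10. ¬p2, u
Accessibility: uRu

Yes, satisfiable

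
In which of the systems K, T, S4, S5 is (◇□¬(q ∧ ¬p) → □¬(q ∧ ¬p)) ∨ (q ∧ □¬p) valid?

S4-tableau for the negation ¬((◇□¬(q ∧ ¬p) → □¬(q ∧ ¬p)) ∨ (q ∧ □¬p)):
1. ¬((◇□¬(q ∧ ¬p) → □¬(q ∧ ¬p)) ∨ (q ∧ □¬p)), w0
2. ¬(◇□¬(q ∧ ¬p) → □¬(q ∧ ¬p)), w0
3. ¬(q ∧ □¬p), w0
4. ◇□¬(q ∧ ¬p), w0
5. ¬□¬(q ∧ ¬p), w0
6. ¬□¬p, w0
7. □¬(q ∧ ¬p), w1
8. ¬(q ∧ ¬p), w1
9. p, w1
10. q ∧ ¬p, w2
11. q, w2
12. ¬p, w2
13. p, w3
Accessibility: w0Rw0, w0Rw1, w0Rw2, w0Rw3, w1Rw1, w2Rw2, w3Rw3
Complete open branch: countermodel on an S4-frame, so not valid in S4, nor in K, T (the same frame is also a K-frame and a T-frame).
S5-tableau for the negation ¬((◇□¬(q ∧ ¬p) → □¬(q ∧ ¬p)) ∨ (q ∧ □¬p)):
1. ¬((◇□¬(q ∧ ¬p) → □¬(q ∧ ¬p)) ∨ (q ∧ □¬p)), w0
2. ¬(◇□¬(q ∧ ¬p) → □¬(q ∧ ¬p)), w0
3. ¬(q ∧ □¬p), w0
4. ◇□¬(q ∧ ¬p), w0
5. ¬□¬(q ∧ ¬p), w0
6. ¬□¬p, w0
7. □¬(q ∧ ¬p), w1
8. ¬(q ∧ ¬p), w0
9. ¬(q ∧ ¬p), w1
10. p, w0
11. p, w1
12. q ∧ ¬p, w2
13. q, w2
14. ¬p, w2
15. ¬(q ∧ ¬p), w2
16. p, w2
Accessibility: w0Rw0, w0Rw1, w0Rw2, w1Rw0, w1Rw1, w1Rw2, w2Rw0, w2Rw1, w2Rw2
Branch closes: p and ¬p both at w2.
Every branch closes (one shown): valid in S5.

S5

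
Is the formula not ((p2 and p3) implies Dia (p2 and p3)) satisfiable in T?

Unsatisfiable

1. not ((p2 and p3) implies Dia (p2 and p3)), w0
2. p2 and p3, w0   [neg-implies-rule on 1]
3. not Dia (p2 and p3), w0   [neg-implies-rule on 1]
4. p2, w0   [and-rule on 2]
5. p3, w0   [and-rule on 2]
6. not (p2 and p3), w0   [neg-Dia-rule on 3 via w0Rw0]
7. not p3, w0   [neg-and-rule on 6 (branches; this branch)]
Accessibility: w0Rw0
Branch closes: p3 and not p3 both at w0.
All branches of the tableau close; one closing branch shown above.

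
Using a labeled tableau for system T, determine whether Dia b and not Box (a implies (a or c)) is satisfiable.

1. Dia b and not Box (a implies (a or c)), 0
2. Dia b, 0
3. not Box (a implies (a or c)), 0
4. b, 1
5. not (a implies (a or c)), 2
6. a, 2
7. not (a or c), 2
8. not a, 2
9. not c, 2
Accessibility: 0R0, 0R1, 0R2, 1R1, 2R2
Branch closes: a and not a both at 2.
Every branch closes; the branch above is one of them.

No, unsatisfiable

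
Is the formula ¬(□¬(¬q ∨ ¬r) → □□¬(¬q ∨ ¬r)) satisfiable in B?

Satisfiable

1. ¬(□¬(¬q ∨ ¬r) → □□¬(¬q ∨ ¬r)), 0
2. □¬(¬q ∨ ¬r), 0
3. ¬□□¬(¬q ∨ ¬r), 0
4. ¬(¬q ∨ ¬r), 0
5. q, 0
6. r, 0
7. ¬□¬(¬q ∨ ¬r), 1
8. ¬(¬q ∨ ¬r), 1
9. q, 1
10. r, 1
11. ¬q ∨ ¬r, 2
12. ¬r, 2
Accessibility: 0R0, 0R1, 1R0, 1R1, 1R2, 2R1, 2R2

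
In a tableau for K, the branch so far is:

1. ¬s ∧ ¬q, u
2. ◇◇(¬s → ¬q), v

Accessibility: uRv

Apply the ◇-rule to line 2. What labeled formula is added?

a fresh world w with vRw, and ◇(¬s → ¬q) at w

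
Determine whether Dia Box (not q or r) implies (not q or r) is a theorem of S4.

No, not valid

Tableau for the negation not (Dia Box (not q or r) implies (not q or r)):
1. not (Dia Box (not q or r) implies (not q or r)), 0
2. Dia Box (not q or r), 0   [neg-implies-rule on 1]
3. not (not q or r), 0   [neg-implies-rule on 1]
4. q, 0   [neg-or-rule on 3]
5. not r, 0   [neg-or-rule on 3]
6. Box (not q or r), 1   [Dia-rule on 2: fresh world 1, 0R1]
7. not q or r, 1   [Box-rule on 6 via 1R1]
8. r, 1   [or-rule on 7 (branches; this branch)]
Accessibility: 0R0, 0R1, 1R1
The negation has an open branch (countermodel exists).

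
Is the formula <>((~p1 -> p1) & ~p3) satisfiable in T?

Satisfiable

1. <>((~p1 -> p1) & ~p3), u
2. (~p1 -> p1) & ~p3, v   [<>-rule on 1: fresh world v, uRv]
3. ~p1 -> p1, v   [&-rule on 2]
4. ~p3, v   [&-rule on 2]
5. p1, v   [->-rule on 3 (branches; this branch)]
Accessibility: uRu, uRv, vRv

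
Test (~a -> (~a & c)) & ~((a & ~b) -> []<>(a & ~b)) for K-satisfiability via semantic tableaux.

1. (~a -> (~a & c)) & ~((a & ~b) -> []<>(a & ~b)), 0
2. ~a -> (~a & c), 0
3. ~((a & ~b) -> []<>(a & ~b)), 0
4. a & ~b, 0
5. ~[]<>(a & ~b), 0
6. a, 0
7. ~b, 0
8. ~<>(a & ~b), 1
Accessibility: 0R1

Yes, satisfiable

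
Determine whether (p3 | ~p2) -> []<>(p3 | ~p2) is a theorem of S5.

Tableau for the negation ~((p3 | ~p2) -> []<>(p3 | ~p2)):
1. ~((p3 | ~p2) -> []<>(p3 | ~p2)), w0
2. p3 | ~p2, w0   [~->-rule on 1]
3. ~[]<>(p3 | ~p2), w0   [~->-rule on 1]
4. ~p2, w0   [|-rule on 2 (branches; this branch)]
5. ~<>(p3 | ~p2), w1   [~[]-rule on 3: fresh world w1, w0Rw1]
6. ~(p3 | ~p2), w0   [~<>-rule on 5 via w1Rw0]
7. ~p3, w0   [~|-rule on 6]
8. p2, w0   [~|-rule on 6]
Accessibility: w0Rw0, w0Rw1, w1Rw0, w1Rw1
Branch closes: p2 and ~p2 both at w0.
All branches of the negation close; one closing branch shown above.

Valid in S5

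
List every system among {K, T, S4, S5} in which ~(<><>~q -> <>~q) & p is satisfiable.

S4-tableau for the formula:
1. ~(<><>~q -> <>~q) & p, u
2. ~(<><>~q -> <>~q), u
3. p, u
4. <><>~q, u
5. ~<>~q, u
6. q, u
7. <>~q, v
8. q, v
9. ~q, w
10. q, w
Accessibility: uRu, uRv, uRw, vRv, vRw, wRw
Branch closes: q and ~q both at w.
Every branch closes (one shown): unsatisfiable in S4, hence also in S5 (every S5-frame is an S4-frame).
T-tableau for the formula:
1. ~(<><>~q -> <>~q) & p, u
2. ~(<><>~q -> <>~q), u
3. p, u
4. <><>~q, u
5. ~<>~q, u
6. q, u
7. <>~q, v
8. q, v
9. ~q, w
Accessibility: uRu, uRv, vRv, vRw, wRw
Complete open branch: satisfiable in T, hence also in K (this T-model is also a K-model).

K, T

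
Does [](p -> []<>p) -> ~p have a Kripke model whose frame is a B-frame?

Yes, satisfiable

1. [](p -> []<>p) -> ~p, 0
2. ~p, 0   [->-rule on 1 (branches; this branch)]
Accessibility: 0R0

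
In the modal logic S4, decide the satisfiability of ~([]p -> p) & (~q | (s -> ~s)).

Unsatisfiable

1. ~([]p -> p) & (~q | (s -> ~s)), 0
2. ~([]p -> p), 0   [&-rule on 1]
3. ~q | (s -> ~s), 0   [&-rule on 1]
4. []p, 0   [~->-rule on 2]
5. ~p, 0   [~->-rule on 2]
6. p, 0   [[]-rule on 4 via 0R0]
Accessibility: 0R0
Branch closes: p and ~p both at 0.
Every branch closes; the branch above is one of them.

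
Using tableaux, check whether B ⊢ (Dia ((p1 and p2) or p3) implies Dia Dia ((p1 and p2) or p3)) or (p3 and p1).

Yes, valid

Tableau for the negation not ((Dia ((p1 and p2) or p3) implies Dia Dia ((p1 and p2) or p3)) or (p3 and p1)):
1. not ((Dia ((p1 and p2) or p3) implies Dia Dia ((p1 and p2) or p3)) or (p3 and p1)), u
2. not (Dia ((p1 and p2) or p3) implies Dia Dia ((p1 and p2) or p3)), u
3. not (p3 and p1), u
4. Dia ((p1 and p2) or p3), u
5. not Dia Dia ((p1 and p2) or p3), u
6. not Dia ((p1 and p2) or p3), u
7. not ((p1 and p2) or p3), u
8. not (p1 and p2), u
9. not p3, u
10. not p1, u
11. not p2, u
12. (p1 and p2) or p3, v
13. not Dia ((p1 and p2) or p3), v
14. not ((p1 and p2) or p3), v
15. not (p1 and p2), v
16. not p3, v
17. p1 and p2, v
18. p1, v
19. p2, v
20. not p2, v
Accessibility: uRu, uRv, vRu, vRv
Branch closes: p2 and not p2 both at v.
All branches of the negation close; one closing branch shown above.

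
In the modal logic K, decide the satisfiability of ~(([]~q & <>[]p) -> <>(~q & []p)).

1. ~(([]~q & <>[]p) -> <>(~q & []p)), 0
2. []~q & <>[]p, 0
3. ~<>(~q & []p), 0
4. []~q, 0
5. <>[]p, 0
6. []p, 1
7. ~(~q & []p), 1
8. ~q, 1
9. ~[]p, 1
10. ~p, 2
11. p, 2
Accessibility: 0R1, 1R2
Branch closes: p and ~p both at 2.
All branches of the tableau close; one closing branch shown above.

Unsatisfiable (every branch closes)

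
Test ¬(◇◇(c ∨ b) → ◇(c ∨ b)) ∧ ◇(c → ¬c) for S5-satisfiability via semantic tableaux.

Unsatisfiable

1. ¬(◇◇(c ∨ b) → ◇(c ∨ b)) ∧ ◇(c → ¬c), w0
2. ¬(◇◇(c ∨ b) → ◇(c ∨ b)), w0
3. ◇(c → ¬c), w0
4. ◇◇(c ∨ b), w0
5. ¬◇(c ∨ b), w0
6. ¬(c ∨ b), w0
7. ¬c, w0
8. ¬b, w0
9. c → ¬c, w1
10. ¬(c ∨ b), w1
11. ¬c, w1
12. ¬b, w1
13. ◇(c ∨ b), w2
14. ¬(c ∨ b), w2
15. ¬c, w2
16. ¬b, w2
17. c ∨ b, w3
18. ¬(c ∨ b), w3
19. ¬c, w3
20. ¬b, w3
21. b, w3
Accessibility: w0Rw0, w0Rw1, w0Rw2, w0Rw3, w1Rw0, w1Rw1, w1Rw2, w1Rw3, w2Rw0, w2Rw1, w2Rw2, w2Rw3, w3Rw0, w3Rw1, w3Rw2, w3Rw3
Branch closes: b and ¬b both at w3.
Every branch closes; the branch above is one of them.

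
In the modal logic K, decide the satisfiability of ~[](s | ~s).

Unsatisfiable

1. ~[](s | ~s), w0
2. ~(s | ~s), w1
3. ~s, w1
4. s, w1
Accessibility: w0Rw1
Branch closes: s and ~s both at w1.
(One branch shown.) All branches close.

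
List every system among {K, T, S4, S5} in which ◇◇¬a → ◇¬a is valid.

S4, S5

T-tableau for the negation ¬(◇◇¬a → ◇¬a):
1. ¬(◇◇¬a → ◇¬a), u
2. ◇◇¬a, u   [¬→-rule on 1]
3. ¬◇¬a, u   [¬→-rule on 1]
4. a, u   [¬◇-rule on 3 via uRu]
5. ◇¬a, v   [◇-rule on 2: fresh world v, uRv]
6. a, v   [¬◇-rule on 3 via uRv]
7. ¬a, w   [◇-rule on 5: fresh world w, vRw]
Accessibility: uRu, uRv, vRv, vRw, wRw
Complete open branch: countermodel on a T-frame, so not valid in T, nor in K (the same frame is also a K-frame).
S4-tableau for the negation ¬(◇◇¬a → ◇¬a):
1. ¬(◇◇¬a → ◇¬a), u
2. ◇◇¬a, u   [¬→-rule on 1]
3. ¬◇¬a, u   [¬→-rule on 1]
4. a, u   [¬◇-rule on 3 via uRu]
5. ◇¬a, v   [◇-rule on 2: fresh world v, uRv]
6. a, v   [¬◇-rule on 3 via uRv]
7. ¬a, w   [◇-rule on 5: fresh world w, vRw]
8. a, w   [¬◇-rule on 3 via uRw]
Accessibility: uRu, uRv, uRw, vRv, vRw, wRw
Branch closes: a and ¬a both at w.
Every branch closes (one shown): valid in S4, hence also in S5 (every theorem of S4 is a theorem of S5).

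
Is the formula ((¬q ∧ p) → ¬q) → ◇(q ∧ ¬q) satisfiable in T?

No, unsatisfiable

1. ((¬q ∧ p) → ¬q) → ◇(q ∧ ¬q), u
2. ◇(q ∧ ¬q), u
3. q ∧ ¬q, v
4. q, v
5. ¬q, v
Accessibility: uRu, uRv, vRv
Branch closes: q and ¬q both at v.
(One branch shown.) All branches close.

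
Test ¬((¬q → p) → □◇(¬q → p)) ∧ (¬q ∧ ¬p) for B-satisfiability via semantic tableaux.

No, unsatisfiable

1. ¬((¬q → p) → □◇(¬q → p)) ∧ (¬q ∧ ¬p), 0
2. ¬((¬q → p) → □◇(¬q → p)), 0
3. ¬q ∧ ¬p, 0
4. ¬q → p, 0
5. ¬□◇(¬q → p), 0
6. ¬q, 0
7. ¬p, 0
8. p, 0
Accessibility: 0R0
Branch closes: p and ¬p both at 0.
All branches of the tableau close; one closing branch shown above.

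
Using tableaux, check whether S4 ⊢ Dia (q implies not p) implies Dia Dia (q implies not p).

Tableau for the negation not (Dia (q implies not p) implies Dia Dia (q implies not p)):
1. not (Dia (q implies not p) implies Dia Dia (q implies not p)), 0
2. Dia (q implies not p), 0
3. not Dia Dia (q implies not p), 0
4. not Dia (q implies not p), 0
5. not (q implies not p), 0
6. q, 0
7. p, 0
8. q implies not p, 1
9. not Dia (q implies not p), 1
10. not (q implies not p), 1
11. q, 1
12. p, 1
13. not p, 1
Accessibility: 0R0, 0R1, 1R1
Branch closes: p and not p both at 1.
All branches of the negation close; one closing branch shown above.

Valid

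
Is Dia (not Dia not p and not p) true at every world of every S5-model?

Not valid

Tableau for the negation not Dia (not Dia not p and not p):
1. not Dia (not Dia not p and not p), 0
2. not (not Dia not p and not p), 0   [neg-Dia-rule on 1 via 0R0]
3. p, 0   [neg-and-rule on 2 (branches; this branch)]
Accessibility: 0R0
The negation has an open branch (countermodel exists).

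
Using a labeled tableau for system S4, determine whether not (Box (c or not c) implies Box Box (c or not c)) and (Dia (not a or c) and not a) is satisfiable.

Unsatisfiable

1. not (Box (c or not c) implies Box Box (c or not c)) and (Dia (not a or c) and not a), u
2. not (Box (c or not c) implies Box Box (c or not c)), u
3. Dia (not a or c) and not a, u
4. Box (c or not c), u
5. not Box Box (c or not c), u
6. Dia (not a or c), u
7. not a, u
8. c or not c, u
9. not c, u
10. not Box (c or not c), v
11. c or not c, v
12. not c, v
13. not a or c, w
14. c or not c, w
15. c, w
16. not (c or not c), x
17. not c, x
18. c, x
Accessibility: uRu, uRv, uRw, uRx, vRv, vRx, wRw, xRx
Branch closes: c and not c both at x.
Every branch closes; the branch above is one of them.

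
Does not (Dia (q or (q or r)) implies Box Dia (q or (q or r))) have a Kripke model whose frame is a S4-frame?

1. not (Dia (q or (q or r)) implies Box Dia (q or (q or r))), u
2. Dia (q or (q or r)), u
3. not Box Dia (q or (q or r)), u
4. q or (q or r), v
5. q or r, v
6. r, v
7. not Dia (q or (q or r)), w
8. not (q or (q or r)), w
9. not q, w
10. not (q or r), w
11. not r, w
Accessibility: uRu, uRv, uRw, vRv, wRw

Yes, satisfiable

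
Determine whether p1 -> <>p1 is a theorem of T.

Tableau for the negation ~(p1 -> <>p1):
1. ~(p1 -> <>p1), 0
2. p1, 0
3. ~<>p1, 0
4. ~p1, 0
Accessibility: 0R0
Branch closes: p1 and ~p1 both at 0.
Every branch of the negation's tableau closes; the branch above is one of them.

Valid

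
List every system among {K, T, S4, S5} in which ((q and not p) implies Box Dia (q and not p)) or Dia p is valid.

S4-tableau for the negation not (((q and not p) implies Box Dia (q and not p)) or Dia p):
1. not (((q and not p) implies Box Dia (q and not p)) or Dia p), 0
2. not ((q and not p) implies Box Dia (q and not p)), 0
3. not Dia p, 0
4. q and not p, 0
5. not Box Dia (q and not p), 0
6. q, 0
7. not p, 0
8. not Dia (q and not p), 1
9. not p, 1
10. not (q and not p), 1
11. not q, 1
Accessibility: 0R0, 0R1, 1R1
Complete open branch: countermodel on an S4-frame, so not valid in S4, nor in K, T (the same frame is also a K-frame and a T-frame).
S5-tableau for the negation not (((q and not p) implies Box Dia (q and not p)) or Dia p):
1. not (((q and not p) implies Box Dia (q and not p)) or Dia p), 0
2. not ((q and not p) implies Box Dia (q and not p)), 0
3. not Dia p, 0
4. q and not p, 0
5. not Box Dia (q and not p), 0
6. q, 0
7. not p, 0
8. not Dia (q and not p), 1
9. not p, 1
10. not (q and not p), 0
11. not (q and not p), 1
12. p, 0
Accessibility: 0R0, 0R1, 1R0, 1R1
Branch closes: p and not p both at 0.
Every branch closes (one shown): valid in S5.

S5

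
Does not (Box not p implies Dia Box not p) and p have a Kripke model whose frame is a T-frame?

1. not (Box not p implies Dia Box not p) and p, w0
2. not (Box not p implies Dia Box not p), w0
3. p, w0
4. Box not p, w0
5. not Dia Box not p, w0
6. not p, w0
Accessibility: w0Rw0
Branch closes: p and not p both at w0.
(One branch shown.) All branches close.

Unsatisfiable (every branch closes)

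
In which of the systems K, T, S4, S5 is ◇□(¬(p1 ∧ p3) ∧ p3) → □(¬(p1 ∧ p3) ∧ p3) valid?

S4-tableau for the negation ¬(◇□(¬(p1 ∧ p3) ∧ p3) → □(¬(p1 ∧ p3) ∧ p3)):
1. ¬(◇□(¬(p1 ∧ p3) ∧ p3) → □(¬(p1 ∧ p3) ∧ p3)), 0
2. ◇□(¬(p1 ∧ p3) ∧ p3), 0   [¬→-rule on 1]
3. ¬□(¬(p1 ∧ p3) ∧ p3), 0   [¬→-rule on 1]
4. □(¬(p1 ∧ p3) ∧ p3), 1   [◇-rule on 2: fresh world 1, 0R1]
5. ¬(p1 ∧ p3) ∧ p3, 1   [□-rule on 4 via 1R1]
6. ¬(p1 ∧ p3), 1   [∧-rule on 5]
7. p3, 1   [∧-rule on 5]
8. ¬p1, 1   [¬∧-rule on 6 (branches; this branch)]
9. ¬(¬(p1 ∧ p3) ∧ p3), 2   [¬□-rule on 3: fresh world 2, 0R2]
10. ¬p3, 2   [¬∧-rule on 9 (branches; this branch)]
Accessibility: 0R0, 0R1, 0R2, 1R1, 2R2
Complete open branch: countermodel on an S4-frame, so not valid in S4, nor in K, T (the same frame is also a K-frame and a T-frame).
S5-tableau for the negation ¬(◇□(¬(p1 ∧ p3) ∧ p3) → □(¬(p1 ∧ p3) ∧ p3)):
1. ¬(◇□(¬(p1 ∧ p3) ∧ p3) → □(¬(p1 ∧ p3) ∧ p3)), 0
2. ◇□(¬(p1 ∧ p3) ∧ p3), 0   [¬→-rule on 1]
3. ¬□(¬(p1 ∧ p3) ∧ p3), 0   [¬→-rule on 1]
4. □(¬(p1 ∧ p3) ∧ p3), 1   [◇-rule on 2: fresh world 1, 0R1]
5. ¬(p1 ∧ p3) ∧ p3, 0   [□-rule on 4 via 1R0]
6. ¬(p1 ∧ p3), 0   [∧-rule on 5]
7. p3, 0   [∧-rule on 5]
8. ¬(p1 ∧ p3) ∧ p3, 1   [□-rule on 4 via 1R1]
9. ¬(p1 ∧ p3), 1   [∧-rule on 8]
10. p3, 1   [∧-rule on 8]
11. ¬p1, 0   [¬∧-rule on 6 (branches; this branch)]
12. ¬p1, 1   [¬∧-rule on 9 (branches; this branch)]
13. ¬(¬(p1 ∧ p3) ∧ p3), 2   [¬□-rule on 3: fresh world 2, 0R2]
14. ¬(p1 ∧ p3) ∧ p3, 2   [□-rule on 4 via 1R2]
15. ¬(p1 ∧ p3), 2   [∧-rule on 14]
16. p3, 2   [∧-rule on 14]
17. p1 ∧ p3, 2   [¬∧-rule on 13 (branches; this branch)]
18. p1, 2   [∧-rule on 17]
19. ¬p3, 2   [¬∧-rule on 15 (branches; this branch)]
Accessibility: 0R0, 0R1, 0R2, 1R0, 1R1, 1R2, 2R0, 2R1, 2R2
Branch closes: p3 and ¬p3 both at 2.
Every branch closes (one shown): valid in S5.

S5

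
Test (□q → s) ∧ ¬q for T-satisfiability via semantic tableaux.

Yes, satisfiable

1. (□q → s) ∧ ¬q, u
2. □q → s, u
3. ¬q, u
4. s, u
Accessibility: uRu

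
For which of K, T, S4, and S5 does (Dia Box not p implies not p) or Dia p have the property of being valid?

T, S4, S5

T-tableau for the negation not ((Dia Box not p implies not p) or Dia p):
1. not ((Dia Box not p implies not p) or Dia p), u
2. not (Dia Box not p implies not p), u
3. not Dia p, u
4. Dia Box not p, u
5. p, u
6. not p, u
Accessibility: uRu
Branch closes: p and not p both at u.
Every branch closes (one shown): valid in T, hence also in S4, S5 (every theorem of T is a theorem of S4 and S5).
K-tableau for the negation not ((Dia Box not p implies not p) or Dia p):
1. not ((Dia Box not p implies not p) or Dia p), u
2. not (Dia Box not p implies not p), u
3. not Dia p, u
4. Dia Box not p, u
5. p, u
6. Box not p, v
7. not p, v
Accessibility: uRv
Complete open branch: countermodel on a K-frame, so not valid in K.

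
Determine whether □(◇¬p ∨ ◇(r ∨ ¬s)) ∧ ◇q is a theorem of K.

No, not valid

Tableau for the negation ¬(□(◇¬p ∨ ◇(r ∨ ¬s)) ∧ ◇q):
1. ¬(□(◇¬p ∨ ◇(r ∨ ¬s)) ∧ ◇q), w0
2. ¬◇q, w0
The negation has an open branch (countermodel exists).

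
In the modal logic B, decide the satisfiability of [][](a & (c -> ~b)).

1. [][](a & (c -> ~b)), w0
2. [](a & (c -> ~b)), w0
3. a & (c -> ~b), w0
4. a, w0
5. c -> ~b, w0
6. ~b, w0
Accessibility: w0Rw0

Satisfiable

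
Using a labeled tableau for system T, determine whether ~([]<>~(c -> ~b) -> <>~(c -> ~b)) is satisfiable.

Unsatisfiable

1. ~([]<>~(c -> ~b) -> <>~(c -> ~b)), u
2. []<>~(c -> ~b), u
3. ~<>~(c -> ~b), u
4. <>~(c -> ~b), u
5. c -> ~b, u
6. ~b, u
7. ~(c -> ~b), v
8. c, v
9. b, v
10. <>~(c -> ~b), v
11. c -> ~b, v
12. ~b, v
Accessibility: uRu, uRv, vRv
Branch closes: b and ~b both at v.
(One branch shown.) All branches close.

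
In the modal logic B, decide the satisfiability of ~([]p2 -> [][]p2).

Satisfiable (open branch found)

1. ~([]p2 -> [][]p2), 0
2. []p2, 0
3. ~[][]p2, 0
4. p2, 0
5. ~[]p2, 1
6. p2, 1
7. ~p2, 2
Accessibility: 0R0, 0R1, 1R0, 1R1, 1R2, 2R1, 2R2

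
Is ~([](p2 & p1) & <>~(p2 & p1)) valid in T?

Tableau for the negation [](p2 & p1) & <>~(p2 & p1):
1. [](p2 & p1) & <>~(p2 & p1), w0
2. [](p2 & p1), w0
3. <>~(p2 & p1), w0
4. p2 & p1, w0
5. p2, w0
6. p1, w0
7. ~(p2 & p1), w1
8. p2 & p1, w1
9. p2, w1
10. p1, w1
11. ~p1, w1
Accessibility: w0Rw0, w0Rw1, w1Rw1
Branch closes: p1 and ~p1 both at w1.
Every branch of the negation's tableau closes; the branch above is one of them.

Valid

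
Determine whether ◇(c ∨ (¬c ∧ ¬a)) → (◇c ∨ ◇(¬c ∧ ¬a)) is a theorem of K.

Tableau for the negation ¬(◇(c ∨ (¬c ∧ ¬a)) → (◇c ∨ ◇(¬c ∧ ¬a))):
1. ¬(◇(c ∨ (¬c ∧ ¬a)) → (◇c ∨ ◇(¬c ∧ ¬a))), 0
2. ◇(c ∨ (¬c ∧ ¬a)), 0   [¬→-rule on 1]
3. ¬(◇c ∨ ◇(¬c ∧ ¬a)), 0   [¬→-rule on 1]
4. ¬◇c, 0   [¬∨-rule on 3]
5. ¬◇(¬c ∧ ¬a), 0   [¬∨-rule on 3]
6. c ∨ (¬c ∧ ¬a), 1   [◇-rule on 2: fresh world 1, 0R1]
7. ¬c, 1   [¬◇-rule on 4 via 0R1]
8. ¬(¬c ∧ ¬a), 1   [¬◇-rule on 5 via 0R1]
9. ¬c ∧ ¬a, 1   [∨-rule on 6 (branches; this branch)]
10. ¬a, 1   [∧-rule on 9]
11. a, 1   [¬∧-rule on 8 (branches; this branch)]
Accessibility: 0R1
Branch closes: a and ¬a both at 1.
All branches of the negation close; one closing branch shown above.

Valid in K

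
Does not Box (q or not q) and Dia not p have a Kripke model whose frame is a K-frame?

1. not Box (q or not q) and Dia not p, w0
2. not Box (q or not q), w0
3. Dia not p, w0
4. not (q or not q), w1
5. not q, w1
6. q, w1
Accessibility: w0Rw1
Branch closes: q and not q both at w1.
All branches of the tableau close; one closing branch shown above.

Unsatisfiable (every branch closes)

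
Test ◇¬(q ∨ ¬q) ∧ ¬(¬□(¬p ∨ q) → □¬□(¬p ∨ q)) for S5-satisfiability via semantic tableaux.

Unsatisfiable

1. ◇¬(q ∨ ¬q) ∧ ¬(¬□(¬p ∨ q) → □¬□(¬p ∨ q)), u
2. ◇¬(q ∨ ¬q), u   [∧-rule on 1]
3. ¬(¬□(¬p ∨ q) → □¬□(¬p ∨ q)), u   [∧-rule on 1]
4. ¬□(¬p ∨ q), u   [¬→-rule on 3]
5. ¬□¬□(¬p ∨ q), u   [¬→-rule on 3]
6. ¬(q ∨ ¬q), v   [◇-rule on 2: fresh world v, uRv]
7. ¬q, v   [¬∨-rule on 6]
8. q, v   [¬∨-rule on 6]
Accessibility: uRu, uRv, vRu, vRv
Branch closes: q and ¬q both at v.
Every branch closes; the branch above is one of them.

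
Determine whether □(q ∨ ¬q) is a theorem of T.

Yes, valid

Tableau for the negation ¬□(q ∨ ¬q):
1. ¬□(q ∨ ¬q), u
2. ¬(q ∨ ¬q), v   [¬□-rule on 1: fresh world v, uRv]
3. ¬q, v   [¬∨-rule on 2]
4. q, v   [¬∨-rule on 2]
Accessibility: uRu, uRv, vRv
Branch closes: q and ¬q both at v.
All branches of the negation close; one closing branch shown above.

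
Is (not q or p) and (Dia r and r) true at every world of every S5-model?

Tableau for the negation not ((not q or p) and (Dia r and r)):
1. not ((not q or p) and (Dia r and r)), 0
2. not (Dia r and r), 0
3. not r, 0
Accessibility: 0R0
The negation has an open branch (countermodel exists).

No, not valid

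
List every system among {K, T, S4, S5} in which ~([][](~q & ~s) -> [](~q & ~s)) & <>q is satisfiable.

T-tableau for the formula:
1. ~([][](~q & ~s) -> [](~q & ~s)) & <>q, 0
2. ~([][](~q & ~s) -> [](~q & ~s)), 0
3. <>q, 0
4. [][](~q & ~s), 0
5. ~[](~q & ~s), 0
6. [](~q & ~s), 0
7. ~q & ~s, 0
8. ~q, 0
9. ~s, 0
10. q, 1
11. [](~q & ~s), 1
12. ~q & ~s, 1
13. ~q, 1
14. ~s, 1
Accessibility: 0R0, 0R1, 1R1
Branch closes: q and ~q both at 1.
Every branch closes (one shown): unsatisfiable in T, hence also in S4, S5 (every S4/S5-frame is a T-frame).
K-tableau for the formula:
1. ~([][](~q & ~s) -> [](~q & ~s)) & <>q, 0
2. ~([][](~q & ~s) -> [](~q & ~s)), 0
3. <>q, 0
4. [][](~q & ~s), 0
5. ~[](~q & ~s), 0
6. q, 1
7. [](~q & ~s), 1
8. ~(~q & ~s), 2
9. [](~q & ~s), 2
10. s, 2
Accessibility: 0R1, 0R2
Complete open branch: satisfiable in K.

K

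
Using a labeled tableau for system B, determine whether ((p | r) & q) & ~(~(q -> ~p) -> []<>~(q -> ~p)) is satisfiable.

1. ((p | r) & q) & ~(~(q -> ~p) -> []<>~(q -> ~p)), u
2. (p | r) & q, u
3. ~(~(q -> ~p) -> []<>~(q -> ~p)), u
4. p | r, u
5. q, u
6. ~(q -> ~p), u
7. ~[]<>~(q -> ~p), u
8. p, u
9. r, u
10. ~<>~(q -> ~p), v
11. q -> ~p, u
12. q -> ~p, v
13. ~p, u
Accessibility: uRu, uRv, vRu, vRv
Branch closes: p and ~p both at u.
All branches of the tableau close; one closing branch shown above.

Unsatisfiable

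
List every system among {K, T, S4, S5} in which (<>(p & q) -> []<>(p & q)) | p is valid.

S5

S5-tableau for the negation ~((<>(p & q) -> []<>(p & q)) | p):
1. ~((<>(p & q) -> []<>(p & q)) | p), 0
2. ~(<>(p & q) -> []<>(p & q)), 0
3. ~p, 0
4. <>(p & q), 0
5. ~[]<>(p & q), 0
6. p & q, 1
7. p, 1
8. q, 1
9. ~<>(p & q), 2
10. ~(p & q), 0
11. ~(p & q), 1
12. ~(p & q), 2
13. ~q, 0
14. ~q, 1
Accessibility: 0R0, 0R1, 0R2, 1R0, 1R1, 1R2, 2R0, 2R1, 2R2
Branch closes: q and ~q both at 1.
Every branch closes (one shown): valid in S5.
S4-tableau for the negation ~((<>(p & q) -> []<>(p & q)) | p):
1. ~((<>(p & q) -> []<>(p & q)) | p), 0
2. ~(<>(p & q) -> []<>(p & q)), 0
3. ~p, 0
4. <>(p & q), 0
5. ~[]<>(p & q), 0
6. p & q, 1
7. p, 1
8. q, 1
9. ~<>(p & q), 2
10. ~(p & q), 2
11. ~q, 2
Accessibility: 0R0, 0R1, 0R2, 1R1, 2R2
Complete open branch: countermodel on an S4-frame, so not valid in S4, nor in K, T (the same frame is also a K-frame and a T-frame).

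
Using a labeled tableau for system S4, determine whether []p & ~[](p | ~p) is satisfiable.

1. []p & ~[](p | ~p), w0
2. []p, w0
3. ~[](p | ~p), w0
4. p, w0
5. ~(p | ~p), w1
6. ~p, w1
7. p, w1
Accessibility: w0Rw0, w0Rw1, w1Rw1
Branch closes: p and ~p both at w1.
(One branch shown.) All branches close.

No, unsatisfiable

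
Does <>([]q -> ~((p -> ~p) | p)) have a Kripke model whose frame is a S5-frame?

1. <>([]q -> ~((p -> ~p) | p)), 0
2. []q -> ~((p -> ~p) | p), 1
3. ~[]q, 1
4. ~q, 2
Accessibility: 0R0, 0R1, 0R2, 1R0, 1R1, 1R2, 2R0, 2R1, 2R2

Satisfiable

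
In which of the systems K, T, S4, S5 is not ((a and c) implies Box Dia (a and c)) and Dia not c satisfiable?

K, T, S4

S5-tableau for the formula:
1. not ((a and c) implies Box Dia (a and c)) and Dia not c, u
2. not ((a and c) implies Box Dia (a and c)), u
3. Dia not c, u
4. a and c, u
5. not Box Dia (a and c), u
6. a, u
7. c, u
8. not c, v
9. not Dia (a and c), w
10. not (a and c), u
11. not (a and c), v
12. not (a and c), w
13. not c, u
Accessibility: uRu, uRv, uRw, vRu, vRv, vRw, wRu, wRv, wRw
Branch closes: c and not c both at u.
Every branch closes (one shown): unsatisfiable in S5.
S4-tableau for the formula:
1. not ((a and c) implies Box Dia (a and c)) and Dia not c, u
2. not ((a and c) implies Box Dia (a and c)), u
3. Dia not c, u
4. a and c, u
5. not Box Dia (a and c), u
6. a, u
7. c, u
8. not c, v
9. not Dia (a and c), w
10. not (a and c), w
11. not c, w
Accessibility: uRu, uRv, uRw, vRv, wRw
Complete open branch: satisfiable in S4, hence also in K, T (this S4-model is also a K-model and a T-model).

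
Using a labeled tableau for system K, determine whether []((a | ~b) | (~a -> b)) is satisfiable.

Satisfiable

1. []((a | ~b) | (~a -> b)), 0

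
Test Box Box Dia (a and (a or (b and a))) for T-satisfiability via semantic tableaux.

Satisfiable (open branch found)

1. Box Box Dia (a and (a or (b and a))), w0
2. Box Dia (a and (a or (b and a))), w0
3. Dia (a and (a or (b and a))), w0
4. a and (a or (b and a)), w1
5. a, w1
6. a or (b and a), w1
7. Box Dia (a and (a or (b and a))), w1
8. Dia (a and (a or (b and a))), w1
9. b and a, w1
10. b, w1
11. a and (a or (b and a)), w2
12. a, w2
13. a or (b and a), w2
14. Dia (a and (a or (b and a))), w2
15. b and a, w2
16. b, w2
17. a and (a or (b and a)), w3
18. a, w3
19. a or (b and a), w3
20. b and a, w3
21. b, w3
Accessibility: w0Rw0, w0Rw1, w1Rw1, w1Rw2, w2Rw2, w2Rw3, w3Rw3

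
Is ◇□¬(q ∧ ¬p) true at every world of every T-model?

Invalid (countermodel exists)

Tableau for the negation ¬◇□¬(q ∧ ¬p):
1. ¬◇□¬(q ∧ ¬p), w0
2. ¬□¬(q ∧ ¬p), w0
3. q ∧ ¬p, w1
4. q, w1
5. ¬p, w1
6. ¬□¬(q ∧ ¬p), w1
7. q ∧ ¬p, w2
8. q, w2
9. ¬p, w2
Accessibility: w0Rw0, w0Rw1, w1Rw1, w1Rw2, w2Rw2
The negation has an open branch (countermodel exists).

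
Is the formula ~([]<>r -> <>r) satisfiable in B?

No, unsatisfiable

1. ~([]<>r -> <>r), u
2. []<>r, u
3. ~<>r, u
4. <>r, u
5. ~r, u
6. r, v
7. <>r, v
8. ~r, v
Accessibility: uRu, uRv, vRu, vRv
Branch closes: r and ~r both at v.
(One branch shown.) All branches close.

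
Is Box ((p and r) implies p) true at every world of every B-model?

Tableau for the negation not Box ((p and r) implies p):
1. not Box ((p and r) implies p), u
2. not ((p and r) implies p), v
3. p and r, v
4. not p, v
5. p, v
6. r, v
Accessibility: uRu, uRv, vRu, vRv
Branch closes: p and not p both at v.
All branches of the negation close; one closing branch shown above.

Valid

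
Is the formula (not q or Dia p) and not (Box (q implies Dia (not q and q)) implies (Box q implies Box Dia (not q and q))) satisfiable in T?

1. (not q or Dia p) and not (Box (q implies Dia (not q and q)) implies (Box q implies Box Dia (not q and q))), u
2. not q or Dia p, u   [and-rule on 1]
3. not (Box (q implies Dia (not q and q)) implies (Box q implies Box Dia (not q and q))), u   [and-rule on 1]
4. Box (q implies Dia (not q and q)), u   [neg-implies-rule on 3]
5. not (Box q implies Box Dia (not q and q)), u   [neg-implies-rule on 3]
6. Box q, u   [neg-implies-rule on 5]
7. not Box Dia (not q and q), u   [neg-implies-rule on 5]
8. q implies Dia (not q and q), u   [Box-rule on 4 via uRu]
9. q, u   [Box-rule on 6 via uRu]
10. Dia p, u   [or-rule on 2 (branches; this branch)]
11. Dia (not q and q), u   [implies-rule on 8 (branches; this branch)]
12. not Dia (not q and q), v   [neg-Box-rule on 7: fresh world v, uRv]
13. q implies Dia (not q and q), v   [Box-rule on 4 via uRv]
14. q, v   [Box-rule on 6 via uRv]
15. not (not q and q), v   [neg-Dia-rule on 12 via vRv]
16. Dia (not q and q), v   [implies-rule on 13 (branches; this branch)]
17. p, w   [Dia-rule on 10: fresh world w, uRw]
18. q implies Dia (not q and q), w   [Box-rule on 4 via uRw]
19. q, w   [Box-rule on 6 via uRw]
20. Dia (not q and q), w   [implies-rule on 18 (branches; this branch)]
21. not q and q, x   [Dia-rule on 11: fresh world x, uRx]
22. not q, x   [and-rule on 21]
23. q, x   [and-rule on 21]
Accessibility: uRu, uRv, uRw, uRx, vRv, wRw, xRx
Branch closes: q and not q both at x.
All branches of the tableau close; one closing branch shown above.

No, unsatisfiable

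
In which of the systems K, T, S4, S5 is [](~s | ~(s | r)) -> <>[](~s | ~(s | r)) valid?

T, S4, S5

T-tableau for the negation ~([](~s | ~(s | r)) -> <>[](~s | ~(s | r))):
1. ~([](~s | ~(s | r)) -> <>[](~s | ~(s | r))), u
2. [](~s | ~(s | r)), u   [~->-rule on 1]
3. ~<>[](~s | ~(s | r)), u   [~->-rule on 1]
4. ~s | ~(s | r), u   [[]-rule on 2 via uRu]
5. ~[](~s | ~(s | r)), u   [~<>-rule on 3 via uRu]
6. ~(s | r), u   [|-rule on 4 (branches; this branch)]
7. ~s, u   [~|-rule on 6]
8. ~r, u   [~|-rule on 6]
9. ~(~s | ~(s | r)), v   [~[]-rule on 5: fresh world v, uRv]
10. s, v   [~|-rule on 9]
11. s | r, v   [~|-rule on 9]
12. ~s | ~(s | r), v   [[]-rule on 2 via uRv]
13. ~[](~s | ~(s | r)), v   [~<>-rule on 3 via uRv]
14. r, v   [|-rule on 11 (branches; this branch)]
15. ~(s | r), v   [|-rule on 12 (branches; this branch)]
16. ~s, v   [~|-rule on 15]
17. ~r, v   [~|-rule on 15]
Accessibility: uRu, uRv, vRv
Branch closes: s and ~s both at v.
Every branch closes (one shown): valid in T, hence also in S4, S5 (every theorem of T is a theorem of S4 and S5).
K-tableau for the negation ~([](~s | ~(s | r)) -> <>[](~s | ~(s | r))):
1. ~([](~s | ~(s | r)) -> <>[](~s | ~(s | r))), u
2. [](~s | ~(s | r)), u   [~->-rule on 1]
3. ~<>[](~s | ~(s | r)), u   [~->-rule on 1]
Complete open branch: countermodel on a K-frame, so not valid in K.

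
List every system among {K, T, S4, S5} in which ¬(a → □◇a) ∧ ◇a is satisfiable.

K, T, S4

S4-tableau for the formula:
1. ¬(a → □◇a) ∧ ◇a, 0
2. ¬(a → □◇a), 0
3. ◇a, 0
4. a, 0
5. ¬□◇a, 0
6. a, 1
7. ¬◇a, 2
8. ¬a, 2
Accessibility: 0R0, 0R1, 0R2, 1R1, 2R2
Complete open branch: satisfiable in S4, hence also in K, T (this S4-model is also a K-model and a T-model).
S5-tableau for the formula:
1. ¬(a → □◇a) ∧ ◇a, 0
2. ¬(a → □◇a), 0
3. ◇a, 0
4. a, 0
5. ¬□◇a, 0
6. a, 1
7. ¬◇a, 2
8. ¬a, 0
Accessibility: 0R0, 0R1, 0R2, 1R0, 1R1, 1R2, 2R0, 2R1, 2R2
Branch closes: a and ¬a both at 0.
Every branch closes (one shown): unsatisfiable in S5.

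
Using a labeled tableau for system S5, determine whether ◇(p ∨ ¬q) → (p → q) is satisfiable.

Yes, satisfiable

1. ◇(p ∨ ¬q) → (p → q), u
2. p → q, u
3. q, u
Accessibility: uRu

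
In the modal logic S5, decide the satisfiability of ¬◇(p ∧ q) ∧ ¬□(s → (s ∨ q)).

1. ¬◇(p ∧ q) ∧ ¬□(s → (s ∨ q)), u
2. ¬◇(p ∧ q), u
3. ¬□(s → (s ∨ q)), u
4. ¬(p ∧ q), u
5. ¬q, u
6. ¬(s → (s ∨ q)), v
7. s, v
8. ¬(s ∨ q), v
9. ¬s, v
10. ¬q, v
Accessibility: uRu, uRv, vRu, vRv
Branch closes: s and ¬s both at v.
Every branch closes; the branch above is one of them.

No, unsatisfiable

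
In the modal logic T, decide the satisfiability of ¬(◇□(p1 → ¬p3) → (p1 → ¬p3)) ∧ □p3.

Satisfiable (open branch found)

1. ¬(◇□(p1 → ¬p3) → (p1 → ¬p3)) ∧ □p3, w0
2. ¬(◇□(p1 → ¬p3) → (p1 → ¬p3)), w0   [∧-rule on 1]
3. □p3, w0   [∧-rule on 1]
4. ◇□(p1 → ¬p3), w0   [¬→-rule on 2]
5. ¬(p1 → ¬p3), w0   [¬→-rule on 2]
6. p1, w0   [¬→-rule on 5]
7. p3, w0   [¬→-rule on 5]
8. □(p1 → ¬p3), w1   [◇-rule on 4: fresh world w1, w0Rw1]
9. p3, w1   [□-rule on 3 via w0Rw1]
10. p1 → ¬p3, w1   [□-rule on 8 via w1Rw1]
11. ¬p1, w1   [→-rule on 10 (branches; this branch)]
Accessibility: w0Rw0, w0Rw1, w1Rw1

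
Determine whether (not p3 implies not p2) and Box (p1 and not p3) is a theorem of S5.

No, not valid

Tableau for the negation not ((not p3 implies not p2) and Box (p1 and not p3)):
1. not ((not p3 implies not p2) and Box (p1 and not p3)), u
2. not Box (p1 and not p3), u
3. not (p1 and not p3), v
4. p3, v
Accessibility: uRu, uRv, vRu, vRv
The negation has an open branch (countermodel exists).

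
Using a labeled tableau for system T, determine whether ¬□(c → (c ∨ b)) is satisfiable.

1. ¬□(c → (c ∨ b)), 0
2. ¬(c → (c ∨ b)), 1
3. c, 1
4. ¬(c ∨ b), 1
5. ¬c, 1
6. ¬b, 1
Accessibility: 0R0, 0R1, 1R1
Branch closes: c and ¬c both at 1.
(One branch shown.) All branches close.

Unsatisfiable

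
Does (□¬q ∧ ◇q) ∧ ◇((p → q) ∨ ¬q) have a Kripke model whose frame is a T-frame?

No, unsatisfiable

1. (□¬q ∧ ◇q) ∧ ◇((p → q) ∨ ¬q), u
2. □¬q ∧ ◇q, u   [∧-rule on 1]
3. ◇((p → q) ∨ ¬q), u   [∧-rule on 1]
4. □¬q, u   [∧-rule on 2]
5. ◇q, u   [∧-rule on 2]
6. ¬q, u   [□-rule on 4 via uRu]
7. (p → q) ∨ ¬q, v   [◇-rule on 3: fresh world v, uRv]
8. ¬q, v   [□-rule on 4 via uRv]
9. p → q, v   [∨-rule on 7 (branches; this branch)]
10. ¬p, v   [→-rule on 9 (branches; this branch)]
11. q, w   [◇-rule on 5: fresh world w, uRw]
12. ¬q, w   [□-rule on 4 via uRw]
Accessibility: uRu, uRv, uRw, vRv, wRw
Branch closes: q and ¬q both at w.
(One branch shown.) All branches close.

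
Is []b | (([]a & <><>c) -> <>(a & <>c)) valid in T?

Tableau for the negation ~([]b | (([]a & <><>c) -> <>(a & <>c))):
1. ~([]b | (([]a & <><>c) -> <>(a & <>c))), u
2. ~[]b, u
3. ~(([]a & <><>c) -> <>(a & <>c)), u
4. []a & <><>c, u
5. ~<>(a & <>c), u
6. []a, u
7. <><>c, u
8. ~(a & <>c), u
9. a, u
10. ~<>c, u
11. ~c, u
12. ~b, v
13. ~(a & <>c), v
14. a, v
15. ~c, v
16. ~<>c, v
17. <>c, w
18. ~(a & <>c), w
19. a, w
20. ~c, w
21. ~<>c, w
22. c, x
23. ~c, x
Accessibility: uRu, uRv, uRw, vRv, wRw, wRx, xRx
Branch closes: c and ~c both at x.
Every branch of the negation's tableau closes; the branch above is one of them.

Valid in T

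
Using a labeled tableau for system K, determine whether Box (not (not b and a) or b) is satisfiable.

1. Box (not (not b and a) or b), w0

Satisfiable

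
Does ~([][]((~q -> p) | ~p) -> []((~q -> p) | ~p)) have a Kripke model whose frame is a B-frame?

1. ~([][]((~q -> p) | ~p) -> []((~q -> p) | ~p)), u
2. [][]((~q -> p) | ~p), u
3. ~[]((~q -> p) | ~p), u
4. []((~q -> p) | ~p), u
5. (~q -> p) | ~p, u
6. ~q -> p, u
7. p, u
8. ~((~q -> p) | ~p), v
9. ~(~q -> p), v
10. p, v
11. ~q, v
12. ~p, v
Accessibility: uRu, uRv, vRu, vRv
Branch closes: p and ~p both at v.
Every branch closes; the branch above is one of them.

Unsatisfiable (every branch closes)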